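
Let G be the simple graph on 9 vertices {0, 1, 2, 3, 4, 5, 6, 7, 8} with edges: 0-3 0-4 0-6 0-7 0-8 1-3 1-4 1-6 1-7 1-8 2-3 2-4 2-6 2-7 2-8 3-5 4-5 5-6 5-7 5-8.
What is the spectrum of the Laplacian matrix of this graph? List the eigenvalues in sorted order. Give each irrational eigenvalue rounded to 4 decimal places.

[0, 4, 4, 4, 4, 5, 5, 5, 9]

With the vertex order [0, 1, 2, 3, 4, 5, 6, 7, 8], the degrees are [5, 5, 5, 4, 4, 5, 4, 4, 4], giving D = diag(5, 5, 5, 4, 4, 5, 4, 4, 4) and L = D - A. Since every row of L sums to 0, the all-ones vector is in the kernel and 0 is an eigenvalue. The eigenvalues sum to 40, which equals trace(L) = 2|E|. By the matrix-tree theorem the graph has (1/9) * product of the nonzero eigenvalues = 32000 spanning trees.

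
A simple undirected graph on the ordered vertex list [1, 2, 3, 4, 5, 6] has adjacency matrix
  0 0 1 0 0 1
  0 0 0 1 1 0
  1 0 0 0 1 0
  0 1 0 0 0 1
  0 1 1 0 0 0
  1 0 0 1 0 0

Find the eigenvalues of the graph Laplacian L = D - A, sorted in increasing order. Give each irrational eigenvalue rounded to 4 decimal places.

[0, 1, 1, 3, 3, 4]

Reading degrees in the order [1, 2, 3, 4, 5, 6] gives [2, 2, 2, 2, 2, 2]; set D = diag(2, 2, 2, 2, 2, 2) and form L = D - A. The multiplicity of 0 as a Laplacian eigenvalue equals the number of connected components. The single zero eigenvalue shows the graph is connected. There is one zero in the spectrum, matching the 1 component.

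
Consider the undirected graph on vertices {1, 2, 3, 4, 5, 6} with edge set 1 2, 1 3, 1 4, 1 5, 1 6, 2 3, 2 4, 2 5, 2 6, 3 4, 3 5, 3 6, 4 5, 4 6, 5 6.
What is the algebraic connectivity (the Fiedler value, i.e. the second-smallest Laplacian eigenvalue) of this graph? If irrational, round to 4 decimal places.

6

Reading degrees in the order [1, 2, 3, 4, 5, 6] gives [5, 5, 5, 5, 5, 5]; set D = diag(5, 5, 5, 5, 5, 5) and form L = D - A. Computing the eigenvalues of L and sorting gives [0, 6, 6, 6, 6, 6]. The Fiedler value lambda_2 = 6 is strictly positive, so the graph is connected. There is one zero in the spectrum, matching the 1 component.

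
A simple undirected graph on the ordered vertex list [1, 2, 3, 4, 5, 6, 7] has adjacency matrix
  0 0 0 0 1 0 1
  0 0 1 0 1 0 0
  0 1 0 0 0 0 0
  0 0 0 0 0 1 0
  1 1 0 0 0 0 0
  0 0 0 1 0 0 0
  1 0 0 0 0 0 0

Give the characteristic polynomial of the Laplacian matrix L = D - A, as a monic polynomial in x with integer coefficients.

With the vertex order [1, 2, 3, 4, 5, 6, 7], the degrees are [2, 2, 1, 1, 2, 1, 1], giving D = diag(2, 2, 1, 1, 2, 1, 1) and L = D - A. Computing det(xI - L) by cofactor expansion (or equivalently via sum-over-permutations) gives x^7 - 10x^6 + 37x^5 - 62x^4 + 45x^3 - 10x^2. Since p(0) = det(-L) = 0, x divides p(x). There are 2 zeros in the spectrum, matching the 2 components. The eigenvalues sum to 10, which equals trace(L) = 2|E|.

x^7 - 10x^6 + 37x^5 - 62x^4 + 45x^3 - 10x^2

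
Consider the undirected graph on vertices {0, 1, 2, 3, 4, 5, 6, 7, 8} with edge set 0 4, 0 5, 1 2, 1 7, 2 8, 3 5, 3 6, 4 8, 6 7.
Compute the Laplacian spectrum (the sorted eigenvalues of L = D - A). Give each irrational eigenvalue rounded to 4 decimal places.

Each diagonal entry of L is the vertex degree and each off-diagonal entry is -1 where an edge is present, 0 otherwise; in the order [0, 1, 2, 3, 4, 5, 6, 7, 8] the diagonal is [2, 2, 2, 2, 2, 2, 2, 2, 2]. The multiplicity of 0 as a Laplacian eigenvalue equals the number of connected components. The single zero eigenvalue shows the graph is connected. The eigenvalues sum to 18, which equals trace(L) = 2|E|. The largest eigenvalue, 3.8794, is at most the vertex count 9.

[0, 0.4679, 0.4679, 1.6527, 1.6527, 3, 3, 3.8794, 3.8794]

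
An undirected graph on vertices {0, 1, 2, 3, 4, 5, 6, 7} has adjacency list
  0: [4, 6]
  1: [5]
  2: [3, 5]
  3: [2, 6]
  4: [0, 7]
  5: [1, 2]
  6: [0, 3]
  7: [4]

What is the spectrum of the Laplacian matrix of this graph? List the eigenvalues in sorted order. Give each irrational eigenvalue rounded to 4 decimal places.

Reading degrees in the order [0, 1, 2, 3, 4, 5, 6, 7] gives [2, 1, 2, 2, 2, 2, 2, 1]; set D = diag(2, 1, 2, 2, 2, 2, 2, 1) and form L = D - A. L is symmetric positive semidefinite, so every eigenvalue is real and nonnegative. The eigenvalues sum to 14, which equals trace(L) = 2|E|. The largest eigenvalue, 3.8478, is at most the vertex count 8.

[0, 0.1522, 0.5858, 1.2346, 2, 2.7654, 3.4142, 3.8478]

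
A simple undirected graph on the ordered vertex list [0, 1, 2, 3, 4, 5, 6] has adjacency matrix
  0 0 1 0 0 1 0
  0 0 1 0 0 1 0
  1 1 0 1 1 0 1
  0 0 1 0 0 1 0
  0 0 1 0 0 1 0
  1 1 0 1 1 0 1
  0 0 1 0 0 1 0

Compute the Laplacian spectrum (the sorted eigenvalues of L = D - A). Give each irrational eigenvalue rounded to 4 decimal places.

[0, 2, 2, 2, 2, 5, 7]

Each diagonal entry of L is the vertex degree and each off-diagonal entry is -1 where an edge is present, 0 otherwise; in the order [0, 1, 2, 3, 4, 5, 6] the diagonal is [2, 2, 5, 2, 2, 5, 2]. L is symmetric positive semidefinite, so every eigenvalue is real and nonnegative. The single zero eigenvalue shows the graph is connected.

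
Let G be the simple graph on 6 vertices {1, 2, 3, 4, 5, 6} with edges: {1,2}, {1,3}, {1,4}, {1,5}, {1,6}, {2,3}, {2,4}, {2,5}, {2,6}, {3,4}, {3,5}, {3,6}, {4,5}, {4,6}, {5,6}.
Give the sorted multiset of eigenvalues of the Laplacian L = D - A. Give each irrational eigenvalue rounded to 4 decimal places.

[0, 6, 6, 6, 6, 6]

With the vertex order [1, 2, 3, 4, 5, 6], the degrees are [5, 5, 5, 5, 5, 5], giving D = diag(5, 5, 5, 5, 5, 5) and L = D - A. Diagonalising L (or applying a numerical eigensolver to the 6x6 matrix) gives the spectrum above. The eigenvalues sum to 30, which equals trace(L) = 2|E|.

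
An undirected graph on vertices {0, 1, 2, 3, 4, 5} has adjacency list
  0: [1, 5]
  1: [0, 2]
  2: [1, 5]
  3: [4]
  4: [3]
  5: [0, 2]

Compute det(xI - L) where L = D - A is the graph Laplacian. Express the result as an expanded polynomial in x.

With the vertex order [0, 1, 2, 3, 4, 5], the degrees are [2, 2, 2, 1, 1, 2], giving D = diag(2, 2, 2, 1, 1, 2) and L = D - A. The eigenvalues of L are [0, 0, 2, 2, 2, 4]; the characteristic polynomial is the product of (x - lambda_i), which multiplies out to x^6 - 10x^5 + 36x^4 - 56x^3 + 32x^2. Since p(0) = det(-L) = 0, x divides p(x). The largest eigenvalue, 4, is at most the vertex count 6.

x^6 - 10x^5 + 36x^4 - 56x^3 + 32x^2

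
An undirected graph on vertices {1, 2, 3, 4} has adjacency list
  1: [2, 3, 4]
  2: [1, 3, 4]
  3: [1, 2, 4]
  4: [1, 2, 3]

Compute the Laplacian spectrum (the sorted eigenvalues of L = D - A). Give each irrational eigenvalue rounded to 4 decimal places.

Each diagonal entry of L is the vertex degree and each off-diagonal entry is -1 where an edge is present, 0 otherwise; in the order [1, 2, 3, 4] the diagonal is [3, 3, 3, 3]. Diagonalising L (or applying a numerical eigensolver to the 4x4 matrix) gives the spectrum above. The single zero eigenvalue shows the graph is connected.

[0, 4, 4, 4]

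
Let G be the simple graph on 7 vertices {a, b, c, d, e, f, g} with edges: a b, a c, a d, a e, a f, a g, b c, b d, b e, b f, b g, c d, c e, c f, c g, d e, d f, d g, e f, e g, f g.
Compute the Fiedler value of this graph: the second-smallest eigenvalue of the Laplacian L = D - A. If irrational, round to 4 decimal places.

7

Reading degrees in the order [a, b, c, d, e, f, g] gives [6, 6, 6, 6, 6, 6, 6]; set D = diag(6, 6, 6, 6, 6, 6, 6) and form L = D - A. The sorted Laplacian eigenvalues are [0, 7, 7, 7, 7, 7, 7]; the algebraic connectivity is the second entry, 7. The eigenvalues sum to 42, which equals trace(L) = 2|E|.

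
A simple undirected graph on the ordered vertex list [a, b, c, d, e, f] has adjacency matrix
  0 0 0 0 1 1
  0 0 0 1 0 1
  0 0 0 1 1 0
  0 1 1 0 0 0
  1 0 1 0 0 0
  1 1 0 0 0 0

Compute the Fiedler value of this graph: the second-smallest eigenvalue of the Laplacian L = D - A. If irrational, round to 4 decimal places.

With the vertex order [a, b, c, d, e, f], the degrees are [2, 2, 2, 2, 2, 2], giving D = diag(2, 2, 2, 2, 2, 2) and L = D - A. The smallest Laplacian eigenvalue is always 0. The next one, lambda_2 = 1, measures how hard the graph is to disconnect: larger values mean better connectivity. There is one zero in the spectrum, matching the 1 component.

1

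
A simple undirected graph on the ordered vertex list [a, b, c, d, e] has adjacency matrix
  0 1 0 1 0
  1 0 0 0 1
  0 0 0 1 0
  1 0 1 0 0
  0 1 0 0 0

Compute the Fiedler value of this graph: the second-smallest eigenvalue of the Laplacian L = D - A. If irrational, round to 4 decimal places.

0.3820

With the vertex order [a, b, c, d, e], the degrees are [2, 2, 1, 2, 1], giving D = diag(2, 2, 1, 2, 1) and L = D - A. The sorted Laplacian eigenvalues are [0, 0.3820, 1.3820, 2.6180, 3.6180]; the algebraic connectivity is the second entry, 0.3820. By the matrix-tree theorem the graph has (1/5) * product of the nonzero eigenvalues = 1 spanning tree.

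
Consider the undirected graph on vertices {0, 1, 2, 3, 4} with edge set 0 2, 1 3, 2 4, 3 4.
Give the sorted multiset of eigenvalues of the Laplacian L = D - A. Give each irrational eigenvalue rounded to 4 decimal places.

With the vertex order [0, 1, 2, 3, 4], the degrees are [1, 1, 2, 2, 2], giving D = diag(1, 1, 2, 2, 2) and L = D - A. L is symmetric positive semidefinite, so every eigenvalue is real and nonnegative. The single zero eigenvalue shows the graph is connected. The largest eigenvalue, 3.6180, is at most the vertex count 5. There is one zero in the spectrum, matching the 1 component.

[0, 0.3820, 1.3820, 2.6180, 3.6180]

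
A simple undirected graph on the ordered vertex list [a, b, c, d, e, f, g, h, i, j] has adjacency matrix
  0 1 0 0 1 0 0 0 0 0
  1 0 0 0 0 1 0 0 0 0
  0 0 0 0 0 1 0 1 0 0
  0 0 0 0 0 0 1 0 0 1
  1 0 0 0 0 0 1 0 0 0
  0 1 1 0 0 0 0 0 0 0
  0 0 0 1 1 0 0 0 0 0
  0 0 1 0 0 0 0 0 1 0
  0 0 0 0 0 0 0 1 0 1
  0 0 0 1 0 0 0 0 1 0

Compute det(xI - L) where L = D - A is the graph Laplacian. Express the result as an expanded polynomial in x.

x^10 - 20x^9 + 170x^8 - 800x^7 + 2275x^6 - 4004x^5 + 4290x^4 - 2640x^3 + 825x^2 - 100x

Reading degrees in the order [a, b, c, d, e, f, g, h, i, j] gives [2, 2, 2, 2, 2, 2, 2, 2, 2, 2]; set D = diag(2, 2, 2, 2, 2, 2, 2, 2, 2, 2) and form L = D - A. L has integer entries, so p(x) = det(xI - L) has integer coefficients. Expanding the determinant yields x^10 - 20x^9 + 170x^8 - 800x^7 + 2275x^6 - 4004x^5 + 4290x^4 - 2640x^3 + 825x^2 - 100x. The constant term is 0 because L is singular (the all-ones vector lies in its kernel). The eigenvalues sum to 20, which equals trace(L) = 2|E|.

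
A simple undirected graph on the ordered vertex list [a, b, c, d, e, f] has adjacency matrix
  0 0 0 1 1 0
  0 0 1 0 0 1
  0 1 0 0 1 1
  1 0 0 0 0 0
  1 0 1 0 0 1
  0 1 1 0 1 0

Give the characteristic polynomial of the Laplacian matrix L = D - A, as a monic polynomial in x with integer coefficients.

x^6 - 14x^5 + 73x^4 - 172x^3 + 172x^2 - 48x

With the vertex order [a, b, c, d, e, f], the degrees are [2, 2, 3, 1, 3, 3], giving D = diag(2, 2, 3, 1, 3, 3) and L = D - A. L has integer entries, so p(x) = det(xI - L) has integer coefficients. Expanding the determinant yields x^6 - 14x^5 + 73x^4 - 172x^3 + 172x^2 - 48x. Since p(0) = det(-L) = 0, x divides p(x). The eigenvalues sum to 14, which equals trace(L) = 2|E|. By the matrix-tree theorem the graph has (1/6) * product of the nonzero eigenvalues = 8 spanning trees.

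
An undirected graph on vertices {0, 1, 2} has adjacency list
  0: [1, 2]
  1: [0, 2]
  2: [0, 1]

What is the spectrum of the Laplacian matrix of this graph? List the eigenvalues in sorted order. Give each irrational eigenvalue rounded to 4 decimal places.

Each diagonal entry of L is the vertex degree and each off-diagonal entry is -1 where an edge is present, 0 otherwise; in the order [0, 1, 2] the diagonal is [2, 2, 2]. L is symmetric positive semidefinite, so every eigenvalue is real and nonnegative. The single zero eigenvalue shows the graph is connected. The largest eigenvalue, 3, is at most the vertex count 3. The eigenvalues sum to 6, which equals trace(L) = 2|E|.

[0, 3, 3]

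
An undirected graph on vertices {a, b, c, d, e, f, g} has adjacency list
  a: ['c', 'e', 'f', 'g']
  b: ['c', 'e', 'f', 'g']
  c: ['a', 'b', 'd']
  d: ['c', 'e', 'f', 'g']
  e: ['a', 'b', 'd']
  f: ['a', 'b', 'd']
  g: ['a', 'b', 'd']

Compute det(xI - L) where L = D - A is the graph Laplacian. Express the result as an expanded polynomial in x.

Each diagonal entry of L is the vertex degree and each off-diagonal entry is -1 where an edge is present, 0 otherwise; in the order [a, b, c, d, e, f, g] the diagonal is [4, 4, 3, 4, 3, 3, 3]. L has integer entries, so p(x) = det(xI - L) has integer coefficients. Expanding the determinant yields x^7 - 24x^6 + 234x^5 - 1192x^4 + 3357x^3 - 4968x^2 + 3024x. The constant term is 0 because L is singular (the all-ones vector lies in its kernel). By the matrix-tree theorem the graph has (1/7) * product of the nonzero eigenvalues = 432 spanning trees.

x^7 - 24x^6 + 234x^5 - 1192x^4 + 3357x^3 - 4968x^2 + 3024x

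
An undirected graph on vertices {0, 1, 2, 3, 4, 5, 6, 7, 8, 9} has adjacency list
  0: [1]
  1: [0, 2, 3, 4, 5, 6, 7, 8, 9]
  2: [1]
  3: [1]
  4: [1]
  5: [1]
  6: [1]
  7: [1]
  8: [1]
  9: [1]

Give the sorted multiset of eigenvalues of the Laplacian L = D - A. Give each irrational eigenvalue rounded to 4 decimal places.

With the vertex order [0, 1, 2, 3, 4, 5, 6, 7, 8, 9], the degrees are [1, 9, 1, 1, 1, 1, 1, 1, 1, 1], giving D = diag(1, 9, 1, 1, 1, 1, 1, 1, 1, 1) and L = D - A. The multiplicity of 0 as a Laplacian eigenvalue equals the number of connected components. There is one zero in the spectrum, matching the 1 component. By the matrix-tree theorem the graph has (1/10) * product of the nonzero eigenvalues = 1 spanning tree.

[0, 1, 1, 1, 1, 1, 1, 1, 1, 10]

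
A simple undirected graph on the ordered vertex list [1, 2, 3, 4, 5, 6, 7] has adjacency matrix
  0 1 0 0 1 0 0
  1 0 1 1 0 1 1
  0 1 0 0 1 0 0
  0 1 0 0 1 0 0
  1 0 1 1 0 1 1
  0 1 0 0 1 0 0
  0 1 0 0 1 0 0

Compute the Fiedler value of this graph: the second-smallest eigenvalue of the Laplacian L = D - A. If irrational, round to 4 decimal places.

2

With the vertex order [1, 2, 3, 4, 5, 6, 7], the degrees are [2, 5, 2, 2, 5, 2, 2], giving D = diag(2, 5, 2, 2, 5, 2, 2) and L = D - A. Computing the eigenvalues of L and sorting gives [0, 2, 2, 2, 2, 5, 7]. The Fiedler value lambda_2 = 2 is strictly positive, so the graph is connected. The largest eigenvalue, 7, is at most the vertex count 7.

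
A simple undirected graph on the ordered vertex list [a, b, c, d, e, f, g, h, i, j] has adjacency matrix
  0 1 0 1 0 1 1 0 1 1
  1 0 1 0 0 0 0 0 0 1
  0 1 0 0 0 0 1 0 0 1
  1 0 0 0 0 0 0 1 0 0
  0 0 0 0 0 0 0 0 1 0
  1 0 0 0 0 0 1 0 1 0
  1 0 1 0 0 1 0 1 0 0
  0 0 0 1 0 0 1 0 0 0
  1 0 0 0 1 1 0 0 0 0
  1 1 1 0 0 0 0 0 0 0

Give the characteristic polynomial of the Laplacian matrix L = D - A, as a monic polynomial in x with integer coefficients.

Reading degrees in the order [a, b, c, d, e, f, g, h, i, j] gives [6, 3, 3, 2, 1, 3, 4, 2, 3, 3]; set D = diag(6, 3, 3, 2, 1, 3, 4, 2, 3, 3) and form L = D - A. L has integer entries, so p(x) = det(xI - L) has integer coefficients. Expanding the determinant yields x^10 - 30x^9 + 382x^8 - 2702x^7 + 11646x^6 - 31508x^5 + 53015x^4 - 52838x^3 + 27868x^2 - 5840x. The coefficient of x^9 equals -trace(L) = -30, matching the sum of degrees. The largest eigenvalue, 7.3265, is at most the vertex count 10. By the matrix-tree theorem the graph has (1/10) * product of the nonzero eigenvalues = 584 spanning trees.

x^10 - 30x^9 + 382x^8 - 2702x^7 + 11646x^6 - 31508x^5 + 53015x^4 - 52838x^3 + 27868x^2 - 5840x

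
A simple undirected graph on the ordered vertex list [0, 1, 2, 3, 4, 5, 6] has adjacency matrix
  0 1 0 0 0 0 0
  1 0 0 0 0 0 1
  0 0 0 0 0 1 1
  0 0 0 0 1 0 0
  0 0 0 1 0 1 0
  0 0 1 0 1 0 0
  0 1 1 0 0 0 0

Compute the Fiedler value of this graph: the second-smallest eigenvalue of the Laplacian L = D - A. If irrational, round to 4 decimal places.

Each diagonal entry of L is the vertex degree and each off-diagonal entry is -1 where an edge is present, 0 otherwise; in the order [0, 1, 2, 3, 4, 5, 6] the diagonal is [1, 2, 2, 1, 2, 2, 2]. The smallest Laplacian eigenvalue is always 0. The next one, lambda_2 = 0.1981, measures how hard the graph is to disconnect: larger values mean better connectivity. There is one zero in the spectrum, matching the 1 component. The largest eigenvalue, 3.8019, is at most the vertex count 7.

0.1981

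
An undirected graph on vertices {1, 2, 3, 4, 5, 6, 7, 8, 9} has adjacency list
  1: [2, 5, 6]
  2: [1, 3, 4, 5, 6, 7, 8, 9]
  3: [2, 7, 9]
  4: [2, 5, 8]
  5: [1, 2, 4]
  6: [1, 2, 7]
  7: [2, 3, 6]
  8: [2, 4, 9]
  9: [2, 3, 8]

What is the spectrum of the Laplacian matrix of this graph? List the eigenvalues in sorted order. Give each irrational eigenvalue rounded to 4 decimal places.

[0, 1.5858, 1.5858, 3, 3, 4.4142, 4.4142, 5, 9]

With the vertex order [1, 2, 3, 4, 5, 6, 7, 8, 9], the degrees are [3, 8, 3, 3, 3, 3, 3, 3, 3], giving D = diag(3, 8, 3, 3, 3, 3, 3, 3, 3) and L = D - A. Since every row of L sums to 0, the all-ones vector is in the kernel and 0 is an eigenvalue.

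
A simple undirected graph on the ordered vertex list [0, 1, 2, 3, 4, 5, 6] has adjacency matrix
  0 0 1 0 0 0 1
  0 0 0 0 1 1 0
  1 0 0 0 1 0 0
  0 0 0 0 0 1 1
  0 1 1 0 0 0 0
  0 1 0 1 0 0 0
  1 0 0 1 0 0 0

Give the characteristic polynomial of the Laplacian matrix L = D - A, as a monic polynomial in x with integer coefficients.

x^7 - 14x^6 + 77x^5 - 210x^4 + 294x^3 - 196x^2 + 49x

With the vertex order [0, 1, 2, 3, 4, 5, 6], the degrees are [2, 2, 2, 2, 2, 2, 2], giving D = diag(2, 2, 2, 2, 2, 2, 2) and L = D - A. L has integer entries, so p(x) = det(xI - L) has integer coefficients. Expanding the determinant yields x^7 - 14x^6 + 77x^5 - 210x^4 + 294x^3 - 196x^2 + 49x. The coefficient of x^6 equals -trace(L) = -14, matching the sum of degrees. There is one zero in the spectrum, matching the 1 component.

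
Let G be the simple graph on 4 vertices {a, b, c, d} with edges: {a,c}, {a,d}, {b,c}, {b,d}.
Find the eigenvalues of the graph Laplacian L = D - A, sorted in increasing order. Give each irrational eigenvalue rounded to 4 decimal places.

With the vertex order [a, b, c, d], the degrees are [2, 2, 2, 2], giving D = diag(2, 2, 2, 2) and L = D - A. Since every row of L sums to 0, the all-ones vector is in the kernel and 0 is an eigenvalue. The single zero eigenvalue shows the graph is connected. There is one zero in the spectrum, matching the 1 component. The eigenvalues sum to 8, which equals trace(L) = 2|E|.

[0, 2, 2, 4]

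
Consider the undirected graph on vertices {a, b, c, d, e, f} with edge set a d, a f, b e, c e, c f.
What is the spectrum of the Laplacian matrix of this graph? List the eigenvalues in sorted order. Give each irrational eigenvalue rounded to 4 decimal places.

Each diagonal entry of L is the vertex degree and each off-diagonal entry is -1 where an edge is present, 0 otherwise; in the order [a, b, c, d, e, f] the diagonal is [2, 1, 2, 1, 2, 2]. The multiplicity of 0 as a Laplacian eigenvalue equals the number of connected components. By the matrix-tree theorem the graph has (1/6) * product of the nonzero eigenvalues = 1 spanning tree. The largest eigenvalue, 3.7321, is at most the vertex count 6.

[0, 0.2679, 1, 2, 3, 3.7321]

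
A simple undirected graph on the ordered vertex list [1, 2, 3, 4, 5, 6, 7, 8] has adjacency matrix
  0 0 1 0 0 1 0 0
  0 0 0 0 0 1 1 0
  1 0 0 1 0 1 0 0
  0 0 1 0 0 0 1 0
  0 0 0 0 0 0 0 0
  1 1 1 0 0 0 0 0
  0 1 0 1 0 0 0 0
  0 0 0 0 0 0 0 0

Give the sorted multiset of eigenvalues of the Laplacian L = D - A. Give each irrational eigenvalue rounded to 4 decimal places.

Each diagonal entry of L is the vertex degree and each off-diagonal entry is -1 where an edge is present, 0 otherwise; in the order [1, 2, 3, 4, 5, 6, 7, 8] the diagonal is [2, 2, 3, 2, 0, 3, 2, 0]. Diagonalising L (or applying a numerical eigensolver to the 8x8 matrix) gives the spectrum above. The 3 zero eigenvalues correspond to the 3 connected components. The eigenvalues sum to 14, which equals trace(L) = 2|E|. There are 3 zeros in the spectrum, matching the 3 components.

[0, 0, 0, 1, 1.5858, 3, 4, 4.4142]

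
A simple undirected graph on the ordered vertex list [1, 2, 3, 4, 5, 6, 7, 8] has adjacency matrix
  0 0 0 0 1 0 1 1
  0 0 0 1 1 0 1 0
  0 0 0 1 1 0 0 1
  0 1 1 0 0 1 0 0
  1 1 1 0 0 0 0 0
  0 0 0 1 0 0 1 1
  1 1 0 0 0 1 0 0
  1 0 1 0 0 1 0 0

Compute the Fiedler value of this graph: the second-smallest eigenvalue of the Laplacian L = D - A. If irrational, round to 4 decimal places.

With the vertex order [1, 2, 3, 4, 5, 6, 7, 8], the degrees are [3, 3, 3, 3, 3, 3, 3, 3], giving D = diag(3, 3, 3, 3, 3, 3, 3, 3) and L = D - A. The sorted Laplacian eigenvalues are [0, 2, 2, 2, 4, 4, 4, 6]; the algebraic connectivity is the second entry, 2. By the matrix-tree theorem the graph has (1/8) * product of the nonzero eigenvalues = 384 spanning trees.

2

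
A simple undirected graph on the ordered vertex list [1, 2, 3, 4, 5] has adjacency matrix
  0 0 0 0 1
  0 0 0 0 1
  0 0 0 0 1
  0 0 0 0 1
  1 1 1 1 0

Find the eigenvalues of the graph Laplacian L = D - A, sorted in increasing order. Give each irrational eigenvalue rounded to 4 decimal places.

With the vertex order [1, 2, 3, 4, 5], the degrees are [1, 1, 1, 1, 4], giving D = diag(1, 1, 1, 1, 4) and L = D - A. Diagonalising L (or applying a numerical eigensolver to the 5x5 matrix) gives the spectrum above. There is one zero in the spectrum, matching the 1 component. By the matrix-tree theorem the graph has (1/5) * product of the nonzero eigenvalues = 1 spanning tree.

[0, 1, 1, 1, 5]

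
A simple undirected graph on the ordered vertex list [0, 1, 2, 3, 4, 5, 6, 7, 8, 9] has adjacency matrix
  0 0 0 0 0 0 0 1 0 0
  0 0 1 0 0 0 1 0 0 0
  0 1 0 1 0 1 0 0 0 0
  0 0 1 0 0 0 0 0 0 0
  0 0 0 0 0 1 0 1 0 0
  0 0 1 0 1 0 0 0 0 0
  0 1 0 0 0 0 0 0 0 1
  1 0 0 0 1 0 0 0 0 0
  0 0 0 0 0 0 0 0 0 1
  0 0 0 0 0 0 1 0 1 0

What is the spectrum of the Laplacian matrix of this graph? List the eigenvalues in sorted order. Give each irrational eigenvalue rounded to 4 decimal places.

[0, 0.1206, 0.3489, 1, 1, 2, 2.3473, 3.2739, 3.5321, 4.3772]

With the vertex order [0, 1, 2, 3, 4, 5, 6, 7, 8, 9], the degrees are [1, 2, 3, 1, 2, 2, 2, 2, 1, 2], giving D = diag(1, 2, 3, 1, 2, 2, 2, 2, 1, 2) and L = D - A. The multiplicity of 0 as a Laplacian eigenvalue equals the number of connected components. The largest eigenvalue, 4.3772, is at most the vertex count 10.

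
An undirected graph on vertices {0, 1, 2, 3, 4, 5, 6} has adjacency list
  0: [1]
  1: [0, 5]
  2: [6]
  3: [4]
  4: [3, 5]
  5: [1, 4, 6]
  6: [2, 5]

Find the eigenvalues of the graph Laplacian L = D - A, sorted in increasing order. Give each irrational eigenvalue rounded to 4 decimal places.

With the vertex order [0, 1, 2, 3, 4, 5, 6], the degrees are [1, 2, 1, 1, 2, 3, 2], giving D = diag(1, 2, 1, 1, 2, 3, 2) and L = D - A. Since every row of L sums to 0, the all-ones vector is in the kernel and 0 is an eigenvalue. The single zero eigenvalue shows the graph is connected.

[0, 0.3820, 0.3820, 1.5858, 2.6180, 2.6180, 4.4142]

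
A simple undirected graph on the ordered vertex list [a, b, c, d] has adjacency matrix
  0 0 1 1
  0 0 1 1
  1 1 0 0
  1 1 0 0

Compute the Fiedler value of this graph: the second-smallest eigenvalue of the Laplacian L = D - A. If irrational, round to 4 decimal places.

Reading degrees in the order [a, b, c, d] gives [2, 2, 2, 2]; set D = diag(2, 2, 2, 2) and form L = D - A. Computing the eigenvalues of L and sorting gives [0, 2, 2, 4]. The Fiedler value lambda_2 = 2 is strictly positive, so the graph is connected. The eigenvalues sum to 8, which equals trace(L) = 2|E|.

2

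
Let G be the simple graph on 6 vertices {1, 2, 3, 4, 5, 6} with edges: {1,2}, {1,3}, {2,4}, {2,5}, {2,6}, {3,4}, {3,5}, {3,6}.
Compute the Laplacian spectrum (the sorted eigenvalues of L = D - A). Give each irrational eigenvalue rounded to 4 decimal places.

Reading degrees in the order [1, 2, 3, 4, 5, 6] gives [2, 4, 4, 2, 2, 2]; set D = diag(2, 4, 4, 2, 2, 2) and form L = D - A. Since every row of L sums to 0, the all-ones vector is in the kernel and 0 is an eigenvalue. The single zero eigenvalue shows the graph is connected. The largest eigenvalue, 6, is at most the vertex count 6.

[0, 2, 2, 2, 4, 6]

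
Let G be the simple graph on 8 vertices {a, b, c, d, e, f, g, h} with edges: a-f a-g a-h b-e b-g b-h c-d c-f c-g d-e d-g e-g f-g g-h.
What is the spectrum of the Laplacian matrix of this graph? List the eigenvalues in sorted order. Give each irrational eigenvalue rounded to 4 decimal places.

[0, 1.7530, 1.7530, 3.4450, 3.4450, 4.8019, 4.8019, 8]

Each diagonal entry of L is the vertex degree and each off-diagonal entry is -1 where an edge is present, 0 otherwise; in the order [a, b, c, d, e, f, g, h] the diagonal is [3, 3, 3, 3, 3, 3, 7, 3]. Since every row of L sums to 0, the all-ones vector is in the kernel and 0 is an eigenvalue. By the matrix-tree theorem the graph has (1/8) * product of the nonzero eigenvalues = 841 spanning trees.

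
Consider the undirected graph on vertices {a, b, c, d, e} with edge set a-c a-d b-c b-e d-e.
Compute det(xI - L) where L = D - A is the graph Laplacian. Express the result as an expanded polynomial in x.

x^5 - 10x^4 + 35x^3 - 50x^2 + 25x

With the vertex order [a, b, c, d, e], the degrees are [2, 2, 2, 2, 2], giving D = diag(2, 2, 2, 2, 2) and L = D - A. Computing det(xI - L) by cofactor expansion (or equivalently via sum-over-permutations) gives x^5 - 10x^4 + 35x^3 - 50x^2 + 25x. The constant term is 0 because L is singular (the all-ones vector lies in its kernel).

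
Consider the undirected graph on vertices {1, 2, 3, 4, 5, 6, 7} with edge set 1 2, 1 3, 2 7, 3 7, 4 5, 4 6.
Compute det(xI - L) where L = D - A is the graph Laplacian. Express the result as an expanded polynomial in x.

With the vertex order [1, 2, 3, 4, 5, 6, 7], the degrees are [2, 2, 2, 2, 1, 1, 2], giving D = diag(2, 2, 2, 2, 1, 1, 2) and L = D - A. Computing det(xI - L) by cofactor expansion (or equivalently via sum-over-permutations) gives x^7 - 12x^6 + 55x^5 - 120x^4 + 124x^3 - 48x^2. The coefficient of x^6 equals -trace(L) = -12, matching the sum of degrees. There are 2 zeros in the spectrum, matching the 2 components. The eigenvalues sum to 12, which equals trace(L) = 2|E|.

x^7 - 12x^6 + 55x^5 - 120x^4 + 124x^3 - 48x^2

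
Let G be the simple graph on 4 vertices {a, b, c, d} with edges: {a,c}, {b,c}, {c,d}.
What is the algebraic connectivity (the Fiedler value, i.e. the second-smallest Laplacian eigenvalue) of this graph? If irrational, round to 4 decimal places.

1

Reading degrees in the order [a, b, c, d] gives [1, 1, 3, 1]; set D = diag(1, 1, 3, 1) and form L = D - A. Computing the eigenvalues of L and sorting gives [0, 1, 1, 4]. The Fiedler value lambda_2 = 1 is strictly positive, so the graph is connected. By the matrix-tree theorem the graph has (1/4) * product of the nonzero eigenvalues = 1 spanning tree.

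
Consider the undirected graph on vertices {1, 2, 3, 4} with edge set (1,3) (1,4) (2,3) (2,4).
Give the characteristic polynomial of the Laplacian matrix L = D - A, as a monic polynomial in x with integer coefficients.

x^4 - 8x^3 + 20x^2 - 16x

Reading degrees in the order [1, 2, 3, 4] gives [2, 2, 2, 2]; set D = diag(2, 2, 2, 2) and form L = D - A. The eigenvalues of L are [0, 2, 2, 4]; the characteristic polynomial is the product of (x - lambda_i), which multiplies out to x^4 - 8x^3 + 20x^2 - 16x. Since p(0) = det(-L) = 0, x divides p(x). There is one zero in the spectrum, matching the 1 component. The largest eigenvalue, 4, is at most the vertex count 4.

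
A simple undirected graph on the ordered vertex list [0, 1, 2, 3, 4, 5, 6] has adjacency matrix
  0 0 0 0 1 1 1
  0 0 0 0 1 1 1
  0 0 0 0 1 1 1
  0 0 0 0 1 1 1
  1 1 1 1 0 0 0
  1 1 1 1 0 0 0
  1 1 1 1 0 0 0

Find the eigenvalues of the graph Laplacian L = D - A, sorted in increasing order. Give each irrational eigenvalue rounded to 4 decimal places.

[0, 3, 3, 3, 4, 4, 7]

Each diagonal entry of L is the vertex degree and each off-diagonal entry is -1 where an edge is present, 0 otherwise; in the order [0, 1, 2, 3, 4, 5, 6] the diagonal is [3, 3, 3, 3, 4, 4, 4]. Diagonalising L (or applying a numerical eigensolver to the 7x7 matrix) gives the spectrum above. The largest eigenvalue, 7, is at most the vertex count 7.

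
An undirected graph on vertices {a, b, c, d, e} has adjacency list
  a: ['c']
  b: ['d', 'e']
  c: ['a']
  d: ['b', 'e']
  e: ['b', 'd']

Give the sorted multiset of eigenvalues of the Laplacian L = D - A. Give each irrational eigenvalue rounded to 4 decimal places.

Reading degrees in the order [a, b, c, d, e] gives [1, 2, 1, 2, 2]; set D = diag(1, 2, 1, 2, 2) and form L = D - A. L is symmetric positive semidefinite, so every eigenvalue is real and nonnegative. The 2 zero eigenvalues correspond to the 2 connected components. The largest eigenvalue, 3, is at most the vertex count 5.

[0, 0, 2, 3, 3]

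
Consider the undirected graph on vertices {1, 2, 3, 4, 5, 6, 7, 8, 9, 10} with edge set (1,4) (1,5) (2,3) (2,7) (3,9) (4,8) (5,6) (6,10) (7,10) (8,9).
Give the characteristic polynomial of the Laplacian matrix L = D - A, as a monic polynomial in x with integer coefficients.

x^10 - 20x^9 + 170x^8 - 800x^7 + 2275x^6 - 4004x^5 + 4290x^4 - 2640x^3 + 825x^2 - 100x

Each diagonal entry of L is the vertex degree and each off-diagonal entry is -1 where an edge is present, 0 otherwise; in the order [1, 2, 3, 4, 5, 6, 7, 8, 9, 10] the diagonal is [2, 2, 2, 2, 2, 2, 2, 2, 2, 2]. L has integer entries, so p(x) = det(xI - L) has integer coefficients. Expanding the determinant yields x^10 - 20x^9 + 170x^8 - 800x^7 + 2275x^6 - 4004x^5 + 4290x^4 - 2640x^3 + 825x^2 - 100x. The constant term is 0 because L is singular (the all-ones vector lies in its kernel).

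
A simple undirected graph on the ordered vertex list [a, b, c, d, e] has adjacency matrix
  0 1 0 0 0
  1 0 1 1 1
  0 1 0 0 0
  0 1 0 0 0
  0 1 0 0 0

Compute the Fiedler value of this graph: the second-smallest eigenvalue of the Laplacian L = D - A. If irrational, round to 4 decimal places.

1

Reading degrees in the order [a, b, c, d, e] gives [1, 4, 1, 1, 1]; set D = diag(1, 4, 1, 1, 1) and form L = D - A. The smallest Laplacian eigenvalue is always 0. The next one, lambda_2 = 1, measures how hard the graph is to disconnect: larger values mean better connectivity. By the matrix-tree theorem the graph has (1/5) * product of the nonzero eigenvalues = 1 spanning tree.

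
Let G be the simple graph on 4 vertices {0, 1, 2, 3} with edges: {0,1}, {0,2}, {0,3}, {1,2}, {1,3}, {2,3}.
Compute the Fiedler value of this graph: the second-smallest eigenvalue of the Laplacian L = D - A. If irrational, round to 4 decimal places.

4

Reading degrees in the order [0, 1, 2, 3] gives [3, 3, 3, 3]; set D = diag(3, 3, 3, 3) and form L = D - A. Computing the eigenvalues of L and sorting gives [0, 4, 4, 4]. The Fiedler value lambda_2 = 4 is strictly positive, so the graph is connected. By the matrix-tree theorem the graph has (1/4) * product of the nonzero eigenvalues = 16 spanning trees.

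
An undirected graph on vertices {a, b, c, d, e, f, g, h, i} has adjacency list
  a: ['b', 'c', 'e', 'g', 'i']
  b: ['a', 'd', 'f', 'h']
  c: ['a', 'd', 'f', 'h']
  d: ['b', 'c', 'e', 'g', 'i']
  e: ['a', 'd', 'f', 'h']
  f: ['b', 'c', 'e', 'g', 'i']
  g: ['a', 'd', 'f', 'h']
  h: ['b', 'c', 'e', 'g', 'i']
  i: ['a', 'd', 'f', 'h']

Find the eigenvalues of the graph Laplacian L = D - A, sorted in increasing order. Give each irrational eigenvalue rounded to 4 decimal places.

Each diagonal entry of L is the vertex degree and each off-diagonal entry is -1 where an edge is present, 0 otherwise; in the order [a, b, c, d, e, f, g, h, i] the diagonal is [5, 4, 4, 5, 4, 5, 4, 5, 4]. L is symmetric positive semidefinite, so every eigenvalue is real and nonnegative. The single zero eigenvalue shows the graph is connected. The eigenvalues sum to 40, which equals trace(L) = 2|E|.

[0, 4, 4, 4, 4, 5, 5, 5, 9]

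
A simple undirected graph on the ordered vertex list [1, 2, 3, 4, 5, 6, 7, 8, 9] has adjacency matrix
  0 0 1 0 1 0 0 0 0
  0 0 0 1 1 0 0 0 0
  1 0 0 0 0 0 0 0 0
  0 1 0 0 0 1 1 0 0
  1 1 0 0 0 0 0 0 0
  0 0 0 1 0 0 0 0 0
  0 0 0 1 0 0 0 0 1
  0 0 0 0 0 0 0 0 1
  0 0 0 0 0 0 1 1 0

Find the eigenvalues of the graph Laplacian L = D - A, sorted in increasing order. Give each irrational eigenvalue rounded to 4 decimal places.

[0, 0.1506, 0.4266, 1, 1.4229, 2.1724, 3, 3.4576, 4.3699]

Reading degrees in the order [1, 2, 3, 4, 5, 6, 7, 8, 9] gives [2, 2, 1, 3, 2, 1, 2, 1, 2]; set D = diag(2, 2, 1, 3, 2, 1, 2, 1, 2) and form L = D - A. Diagonalising L (or applying a numerical eigensolver to the 9x9 matrix) gives the spectrum above. The eigenvalues sum to 16, which equals trace(L) = 2|E|.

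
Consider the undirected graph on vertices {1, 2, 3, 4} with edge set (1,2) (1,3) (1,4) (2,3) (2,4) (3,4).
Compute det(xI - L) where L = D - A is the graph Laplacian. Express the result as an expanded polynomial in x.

Each diagonal entry of L is the vertex degree and each off-diagonal entry is -1 where an edge is present, 0 otherwise; in the order [1, 2, 3, 4] the diagonal is [3, 3, 3, 3]. Computing det(xI - L) by cofactor expansion (or equivalently via sum-over-permutations) gives x^4 - 12x^3 + 48x^2 - 64x. The constant term is 0 because L is singular (the all-ones vector lies in its kernel). There is one zero in the spectrum, matching the 1 component. By the matrix-tree theorem the graph has (1/4) * product of the nonzero eigenvalues = 16 spanning trees.

x^4 - 12x^3 + 48x^2 - 64x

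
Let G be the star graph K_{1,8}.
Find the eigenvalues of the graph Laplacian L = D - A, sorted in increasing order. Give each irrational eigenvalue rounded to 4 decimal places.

The graph has 9 vertices and degree multiset [8, 1, 1, 1, 1, 1, 1, 1, 1]; D is the diagonal matrix of degrees and L = D - A. Diagonalising L (or applying a numerical eigensolver to the 9x9 matrix) gives the spectrum above. The largest eigenvalue, 9, is at most the vertex count 9.

[0, 1, 1, 1, 1, 1, 1, 1, 9]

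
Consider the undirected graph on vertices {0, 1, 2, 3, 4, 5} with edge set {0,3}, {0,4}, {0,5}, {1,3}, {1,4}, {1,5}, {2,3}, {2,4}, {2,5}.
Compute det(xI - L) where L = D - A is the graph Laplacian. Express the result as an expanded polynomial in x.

x^6 - 18x^5 + 126x^4 - 432x^3 + 729x^2 - 486x

Each diagonal entry of L is the vertex degree and each off-diagonal entry is -1 where an edge is present, 0 otherwise; in the order [0, 1, 2, 3, 4, 5] the diagonal is [3, 3, 3, 3, 3, 3]. Computing det(xI - L) by cofactor expansion (or equivalently via sum-over-permutations) gives x^6 - 18x^5 + 126x^4 - 432x^3 + 729x^2 - 486x. The coefficient of x^5 equals -trace(L) = -18, matching the sum of degrees. The eigenvalues sum to 18, which equals trace(L) = 2|E|. The largest eigenvalue, 6, is at most the vertex count 6.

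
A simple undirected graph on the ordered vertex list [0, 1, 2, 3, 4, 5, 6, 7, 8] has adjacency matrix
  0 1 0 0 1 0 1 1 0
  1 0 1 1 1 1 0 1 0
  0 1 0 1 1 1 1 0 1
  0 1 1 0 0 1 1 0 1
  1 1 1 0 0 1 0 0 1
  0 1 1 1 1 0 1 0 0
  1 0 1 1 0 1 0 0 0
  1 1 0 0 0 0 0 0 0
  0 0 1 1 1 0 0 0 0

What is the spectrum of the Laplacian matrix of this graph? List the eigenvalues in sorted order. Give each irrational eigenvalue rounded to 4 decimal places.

With the vertex order [0, 1, 2, 3, 4, 5, 6, 7, 8], the degrees are [4, 6, 6, 5, 5, 5, 4, 2, 3], giving D = diag(4, 6, 6, 5, 5, 5, 4, 2, 3) and L = D - A. Diagonalising L (or applying a numerical eigensolver to the 9x9 matrix) gives the spectrum above. The largest eigenvalue, 7.6420, is at most the vertex count 9.

[0, 1.5520, 2.9607, 4.0203, 4.3820, 5.6973, 6.6180, 7.1277, 7.6420]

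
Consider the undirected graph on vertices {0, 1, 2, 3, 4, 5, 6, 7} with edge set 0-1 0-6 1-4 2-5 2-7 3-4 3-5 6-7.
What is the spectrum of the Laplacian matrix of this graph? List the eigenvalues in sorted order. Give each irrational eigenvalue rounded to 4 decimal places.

With the vertex order [0, 1, 2, 3, 4, 5, 6, 7], the degrees are [2, 2, 2, 2, 2, 2, 2, 2], giving D = diag(2, 2, 2, 2, 2, 2, 2, 2) and L = D - A. The multiplicity of 0 as a Laplacian eigenvalue equals the number of connected components. There is one zero in the spectrum, matching the 1 component.

[0, 0.5858, 0.5858, 2, 2, 3.4142, 3.4142, 4]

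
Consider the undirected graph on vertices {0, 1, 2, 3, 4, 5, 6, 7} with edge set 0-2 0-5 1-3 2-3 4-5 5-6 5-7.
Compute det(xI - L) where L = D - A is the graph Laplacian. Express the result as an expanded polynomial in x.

With the vertex order [0, 1, 2, 3, 4, 5, 6, 7], the degrees are [2, 1, 2, 2, 1, 4, 1, 1], giving D = diag(2, 1, 2, 2, 1, 4, 1, 1) and L = D - A. L has integer entries, so p(x) = det(xI - L) has integer coefficients. Expanding the determinant yields x^8 - 14x^7 + 75x^6 - 198x^5 + 277x^4 - 204x^3 + 71x^2 - 8x. Since p(0) = det(-L) = 0, x divides p(x).

x^8 - 14x^7 + 75x^6 - 198x^5 + 277x^4 - 204x^3 + 71x^2 - 8x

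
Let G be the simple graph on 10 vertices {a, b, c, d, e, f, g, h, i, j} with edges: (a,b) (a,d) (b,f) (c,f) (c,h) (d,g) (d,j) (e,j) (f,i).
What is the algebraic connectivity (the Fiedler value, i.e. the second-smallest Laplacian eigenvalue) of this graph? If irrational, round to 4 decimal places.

With the vertex order [a, b, c, d, e, f, g, h, i, j], the degrees are [2, 2, 2, 3, 1, 3, 1, 1, 1, 2], giving D = diag(2, 2, 2, 3, 1, 3, 1, 1, 1, 2) and L = D - A. The smallest Laplacian eigenvalue is always 0. The next one, lambda_2 = 0.1277, measures how hard the graph is to disconnect: larger values mean better connectivity. The largest eigenvalue, 4.4458, is at most the vertex count 10.

0.1277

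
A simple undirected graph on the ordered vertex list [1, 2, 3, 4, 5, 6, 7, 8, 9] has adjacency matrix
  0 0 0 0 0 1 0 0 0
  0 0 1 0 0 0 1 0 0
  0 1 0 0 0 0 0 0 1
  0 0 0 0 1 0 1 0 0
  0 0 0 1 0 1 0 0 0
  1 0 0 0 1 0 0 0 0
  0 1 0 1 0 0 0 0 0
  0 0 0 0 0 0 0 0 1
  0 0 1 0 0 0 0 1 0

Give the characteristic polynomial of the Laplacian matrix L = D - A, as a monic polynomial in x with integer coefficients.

Each diagonal entry of L is the vertex degree and each off-diagonal entry is -1 where an edge is present, 0 otherwise; in the order [1, 2, 3, 4, 5, 6, 7, 8, 9] the diagonal is [1, 2, 2, 2, 2, 2, 2, 1, 2]. Computing det(xI - L) by cofactor expansion (or equivalently via sum-over-permutations) gives x^9 - 16x^8 + 105x^7 - 364x^6 + 715x^5 - 792x^4 + 462x^3 - 120x^2 + 9x. The coefficient of x^8 equals -trace(L) = -16, matching the sum of degrees. By the matrix-tree theorem the graph has (1/9) * product of the nonzero eigenvalues = 1 spanning tree.

x^9 - 16x^8 + 105x^7 - 364x^6 + 715x^5 - 792x^4 + 462x^3 - 120x^2 + 9x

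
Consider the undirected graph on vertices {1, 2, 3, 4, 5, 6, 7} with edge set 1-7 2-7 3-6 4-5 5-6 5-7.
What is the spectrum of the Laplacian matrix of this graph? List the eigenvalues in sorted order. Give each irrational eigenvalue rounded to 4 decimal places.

With the vertex order [1, 2, 3, 4, 5, 6, 7], the degrees are [1, 1, 1, 1, 3, 2, 3], giving D = diag(1, 1, 1, 1, 3, 2, 3) and L = D - A. The multiplicity of 0 as a Laplacian eigenvalue equals the number of connected components. By the matrix-tree theorem the graph has (1/7) * product of the nonzero eigenvalues = 1 spanning tree.

[0, 0.3217, 0.6802, 1, 2.1397, 3.2297, 4.6287]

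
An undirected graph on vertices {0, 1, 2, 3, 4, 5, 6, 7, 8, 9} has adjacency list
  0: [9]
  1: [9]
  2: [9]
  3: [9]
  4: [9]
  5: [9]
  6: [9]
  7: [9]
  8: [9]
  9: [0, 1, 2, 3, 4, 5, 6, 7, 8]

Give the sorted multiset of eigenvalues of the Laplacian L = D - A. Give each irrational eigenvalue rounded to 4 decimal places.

[0, 1, 1, 1, 1, 1, 1, 1, 1, 10]

Each diagonal entry of L is the vertex degree and each off-diagonal entry is -1 where an edge is present, 0 otherwise; in the order [0, 1, 2, 3, 4, 5, 6, 7, 8, 9] the diagonal is [1, 1, 1, 1, 1, 1, 1, 1, 1, 9]. The multiplicity of 0 as a Laplacian eigenvalue equals the number of connected components. The single zero eigenvalue shows the graph is connected. The largest eigenvalue, 10, is at most the vertex count 10. There is one zero in the spectrum, matching the 1 component.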